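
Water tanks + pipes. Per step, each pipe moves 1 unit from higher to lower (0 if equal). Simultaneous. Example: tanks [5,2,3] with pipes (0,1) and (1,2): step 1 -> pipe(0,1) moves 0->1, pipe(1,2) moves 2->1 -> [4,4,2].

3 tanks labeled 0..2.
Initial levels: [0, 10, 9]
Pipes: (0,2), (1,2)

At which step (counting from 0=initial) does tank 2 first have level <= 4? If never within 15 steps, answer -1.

Step 1: flows [2->0,1->2] -> levels [1 9 9]
Step 2: flows [2->0,1=2] -> levels [2 9 8]
Step 3: flows [2->0,1->2] -> levels [3 8 8]
Step 4: flows [2->0,1=2] -> levels [4 8 7]
Step 5: flows [2->0,1->2] -> levels [5 7 7]
Step 6: flows [2->0,1=2] -> levels [6 7 6]
Step 7: flows [0=2,1->2] -> levels [6 6 7]
Step 8: flows [2->0,2->1] -> levels [7 7 5]
Step 9: flows [0->2,1->2] -> levels [6 6 7]
  -> period-2 cycle (repeats step 7); tank 2 never drops to <=4
Tank 2 never reaches <=4 within 15 steps

Answer: -1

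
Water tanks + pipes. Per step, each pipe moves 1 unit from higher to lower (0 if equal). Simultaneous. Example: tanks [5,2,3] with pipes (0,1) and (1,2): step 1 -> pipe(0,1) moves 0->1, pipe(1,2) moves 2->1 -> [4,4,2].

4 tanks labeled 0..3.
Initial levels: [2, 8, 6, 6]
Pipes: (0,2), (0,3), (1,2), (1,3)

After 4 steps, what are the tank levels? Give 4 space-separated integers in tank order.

Answer: 6 6 5 5

Derivation:
Step 1: flows [2->0,3->0,1->2,1->3] -> levels [4 6 6 6]
Step 2: flows [2->0,3->0,1=2,1=3] -> levels [6 6 5 5]
Step 3: flows [0->2,0->3,1->2,1->3] -> levels [4 4 7 7]
Step 4: flows [2->0,3->0,2->1,3->1] -> levels [6 6 5 5]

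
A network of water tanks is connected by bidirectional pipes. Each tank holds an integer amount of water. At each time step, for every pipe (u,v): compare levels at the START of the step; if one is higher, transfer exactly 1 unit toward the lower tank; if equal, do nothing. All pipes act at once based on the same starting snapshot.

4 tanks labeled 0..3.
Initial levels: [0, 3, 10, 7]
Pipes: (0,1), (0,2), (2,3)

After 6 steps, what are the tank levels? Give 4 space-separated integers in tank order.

Step 1: flows [1->0,2->0,2->3] -> levels [2 2 8 8]
Step 2: flows [0=1,2->0,2=3] -> levels [3 2 7 8]
Step 3: flows [0->1,2->0,3->2] -> levels [3 3 7 7]
Step 4: flows [0=1,2->0,2=3] -> levels [4 3 6 7]
Step 5: flows [0->1,2->0,3->2] -> levels [4 4 6 6]
Step 6: flows [0=1,2->0,2=3] -> levels [5 4 5 6]

Answer: 5 4 5 6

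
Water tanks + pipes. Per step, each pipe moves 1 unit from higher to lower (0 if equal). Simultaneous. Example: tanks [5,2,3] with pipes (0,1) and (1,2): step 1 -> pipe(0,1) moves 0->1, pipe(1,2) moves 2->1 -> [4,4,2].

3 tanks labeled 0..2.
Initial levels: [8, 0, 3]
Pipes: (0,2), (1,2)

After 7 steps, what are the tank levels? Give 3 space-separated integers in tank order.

Answer: 4 4 3

Derivation:
Step 1: flows [0->2,2->1] -> levels [7 1 3]
Step 2: flows [0->2,2->1] -> levels [6 2 3]
Step 3: flows [0->2,2->1] -> levels [5 3 3]
Step 4: flows [0->2,1=2] -> levels [4 3 4]
Step 5: flows [0=2,2->1] -> levels [4 4 3]
Step 6: flows [0->2,1->2] -> levels [3 3 5]
Step 7: flows [2->0,2->1] -> levels [4 4 3]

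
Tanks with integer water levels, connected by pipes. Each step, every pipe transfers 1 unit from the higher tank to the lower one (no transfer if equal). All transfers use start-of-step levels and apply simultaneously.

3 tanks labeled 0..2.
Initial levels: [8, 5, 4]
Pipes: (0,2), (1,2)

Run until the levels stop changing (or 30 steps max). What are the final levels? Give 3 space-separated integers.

Step 1: flows [0->2,1->2] -> levels [7 4 6]
Step 2: flows [0->2,2->1] -> levels [6 5 6]
Step 3: flows [0=2,2->1] -> levels [6 6 5]
Step 4: flows [0->2,1->2] -> levels [5 5 7]
Step 5: flows [2->0,2->1] -> levels [6 6 5]
  -> period-2 cycle: step 5 state = step 3 state; never stabilizes
  -> state at step 30: (30-3) mod 2 = 1, same as step 4 -> [5 5 7]

Answer: 5 5 7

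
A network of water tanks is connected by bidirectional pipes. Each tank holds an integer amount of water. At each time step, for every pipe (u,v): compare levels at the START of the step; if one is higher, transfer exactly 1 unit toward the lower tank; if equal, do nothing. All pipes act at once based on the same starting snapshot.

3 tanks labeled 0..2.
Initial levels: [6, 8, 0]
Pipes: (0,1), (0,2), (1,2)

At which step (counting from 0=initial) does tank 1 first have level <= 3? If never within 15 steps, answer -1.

Step 1: flows [1->0,0->2,1->2] -> levels [6 6 2]
Step 2: flows [0=1,0->2,1->2] -> levels [5 5 4]
Step 3: flows [0=1,0->2,1->2] -> levels [4 4 6]
Step 4: flows [0=1,2->0,2->1] -> levels [5 5 4]
  -> period-2 cycle (repeats step 2); tank 1 never drops to <=3
Tank 1 never reaches <=3 within 15 steps

Answer: -1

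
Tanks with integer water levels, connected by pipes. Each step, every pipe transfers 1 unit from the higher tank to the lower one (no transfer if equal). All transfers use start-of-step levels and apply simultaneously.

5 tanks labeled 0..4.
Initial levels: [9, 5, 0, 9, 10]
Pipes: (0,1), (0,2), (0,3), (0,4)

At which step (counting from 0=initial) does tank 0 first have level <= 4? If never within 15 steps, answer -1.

Answer: 5

Derivation:
Step 1: flows [0->1,0->2,0=3,4->0] -> levels [8 6 1 9 9]
Step 2: flows [0->1,0->2,3->0,4->0] -> levels [8 7 2 8 8]
Step 3: flows [0->1,0->2,0=3,0=4] -> levels [6 8 3 8 8]
Step 4: flows [1->0,0->2,3->0,4->0] -> levels [8 7 4 7 7]
Step 5: flows [0->1,0->2,0->3,0->4] -> levels [4 8 5 8 8]
Tank 0 first reaches <=4 at step 5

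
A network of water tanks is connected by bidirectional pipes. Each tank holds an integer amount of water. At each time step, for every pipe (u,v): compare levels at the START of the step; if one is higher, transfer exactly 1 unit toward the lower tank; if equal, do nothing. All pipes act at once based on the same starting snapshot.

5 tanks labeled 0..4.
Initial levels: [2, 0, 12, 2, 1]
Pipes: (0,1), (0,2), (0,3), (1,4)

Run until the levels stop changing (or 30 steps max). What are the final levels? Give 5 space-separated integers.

Answer: 5 2 4 3 3

Derivation:
Step 1: flows [0->1,2->0,0=3,4->1] -> levels [2 2 11 2 0]
Step 2: flows [0=1,2->0,0=3,1->4] -> levels [3 1 10 2 1]
Step 3: flows [0->1,2->0,0->3,1=4] -> levels [2 2 9 3 1]
Step 4: flows [0=1,2->0,3->0,1->4] -> levels [4 1 8 2 2]
Step 5: flows [0->1,2->0,0->3,4->1] -> levels [3 3 7 3 1]
Step 6: flows [0=1,2->0,0=3,1->4] -> levels [4 2 6 3 2]
Step 7: flows [0->1,2->0,0->3,1=4] -> levels [3 3 5 4 2]
Step 8: flows [0=1,2->0,3->0,1->4] -> levels [5 2 4 3 3]
Step 9: flows [0->1,0->2,0->3,4->1] -> levels [2 4 5 4 2]
Step 10: flows [1->0,2->0,3->0,1->4] -> levels [5 2 4 3 3]
  -> period-2 cycle: step 10 state = step 8 state; never stabilizes
  -> state at step 30: (30-8) mod 2 = 0, same as step 8 -> [5 2 4 3 3]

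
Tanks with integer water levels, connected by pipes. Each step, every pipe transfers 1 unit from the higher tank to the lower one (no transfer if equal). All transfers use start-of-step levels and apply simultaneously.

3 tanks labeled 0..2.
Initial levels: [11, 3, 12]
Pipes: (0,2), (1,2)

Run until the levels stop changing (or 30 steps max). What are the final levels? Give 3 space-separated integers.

Step 1: flows [2->0,2->1] -> levels [12 4 10]
Step 2: flows [0->2,2->1] -> levels [11 5 10]
Step 3: flows [0->2,2->1] -> levels [10 6 10]
Step 4: flows [0=2,2->1] -> levels [10 7 9]
Step 5: flows [0->2,2->1] -> levels [9 8 9]
Step 6: flows [0=2,2->1] -> levels [9 9 8]
Step 7: flows [0->2,1->2] -> levels [8 8 10]
Step 8: flows [2->0,2->1] -> levels [9 9 8]
  -> period-2 cycle: step 8 state = step 6 state; never stabilizes
  -> state at step 30: (30-6) mod 2 = 0, same as step 6 -> [9 9 8]

Answer: 9 9 8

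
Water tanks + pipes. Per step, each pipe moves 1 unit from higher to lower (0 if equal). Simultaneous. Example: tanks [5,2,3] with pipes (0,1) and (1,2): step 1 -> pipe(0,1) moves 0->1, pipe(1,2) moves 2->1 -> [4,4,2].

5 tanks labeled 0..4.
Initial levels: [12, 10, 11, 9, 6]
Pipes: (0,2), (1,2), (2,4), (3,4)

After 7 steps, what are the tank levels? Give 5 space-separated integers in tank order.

Step 1: flows [0->2,2->1,2->4,3->4] -> levels [11 11 10 8 8]
Step 2: flows [0->2,1->2,2->4,3=4] -> levels [10 10 11 8 9]
Step 3: flows [2->0,2->1,2->4,4->3] -> levels [11 11 8 9 9]
Step 4: flows [0->2,1->2,4->2,3=4] -> levels [10 10 11 9 8]
Step 5: flows [2->0,2->1,2->4,3->4] -> levels [11 11 8 8 10]
Step 6: flows [0->2,1->2,4->2,4->3] -> levels [10 10 11 9 8]
  -> period-2 cycle: step 6 state = step 4 state
  -> state at step 7: (7-4) mod 2 = 1, same as step 5 -> [11 11 8 8 10]

Answer: 11 11 8 8 10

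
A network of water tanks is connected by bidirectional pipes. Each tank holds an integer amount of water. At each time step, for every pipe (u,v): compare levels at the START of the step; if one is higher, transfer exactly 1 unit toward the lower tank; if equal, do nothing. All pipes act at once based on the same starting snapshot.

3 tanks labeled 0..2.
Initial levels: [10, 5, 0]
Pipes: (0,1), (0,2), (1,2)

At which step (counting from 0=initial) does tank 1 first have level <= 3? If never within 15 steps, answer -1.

Step 1: flows [0->1,0->2,1->2] -> levels [8 5 2]
Step 2: flows [0->1,0->2,1->2] -> levels [6 5 4]
Step 3: flows [0->1,0->2,1->2] -> levels [4 5 6]
Step 4: flows [1->0,2->0,2->1] -> levels [6 5 4]
  -> period-2 cycle (repeats step 2); tank 1 never drops to <=3
Tank 1 never reaches <=3 within 15 steps

Answer: -1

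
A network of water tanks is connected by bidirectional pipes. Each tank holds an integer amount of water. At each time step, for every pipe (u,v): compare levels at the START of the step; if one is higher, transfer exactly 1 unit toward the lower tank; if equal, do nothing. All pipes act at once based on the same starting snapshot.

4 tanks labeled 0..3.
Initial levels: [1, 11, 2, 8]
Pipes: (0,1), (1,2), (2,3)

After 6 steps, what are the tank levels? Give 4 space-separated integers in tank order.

Step 1: flows [1->0,1->2,3->2] -> levels [2 9 4 7]
Step 2: flows [1->0,1->2,3->2] -> levels [3 7 6 6]
Step 3: flows [1->0,1->2,2=3] -> levels [4 5 7 6]
Step 4: flows [1->0,2->1,2->3] -> levels [5 5 5 7]
Step 5: flows [0=1,1=2,3->2] -> levels [5 5 6 6]
Step 6: flows [0=1,2->1,2=3] -> levels [5 6 5 6]

Answer: 5 6 5 6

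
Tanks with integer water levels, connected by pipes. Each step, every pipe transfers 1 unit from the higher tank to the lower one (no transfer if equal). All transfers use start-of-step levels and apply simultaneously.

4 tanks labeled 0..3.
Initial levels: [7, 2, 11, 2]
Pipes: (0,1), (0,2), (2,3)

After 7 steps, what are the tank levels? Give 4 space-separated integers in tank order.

Answer: 6 5 6 5

Derivation:
Step 1: flows [0->1,2->0,2->3] -> levels [7 3 9 3]
Step 2: flows [0->1,2->0,2->3] -> levels [7 4 7 4]
Step 3: flows [0->1,0=2,2->3] -> levels [6 5 6 5]
Step 4: flows [0->1,0=2,2->3] -> levels [5 6 5 6]
Step 5: flows [1->0,0=2,3->2] -> levels [6 5 6 5]
  -> period-2 cycle: step 5 state = step 3 state
  -> state at step 7: (7-3) mod 2 = 0, same as step 3 -> [6 5 6 5]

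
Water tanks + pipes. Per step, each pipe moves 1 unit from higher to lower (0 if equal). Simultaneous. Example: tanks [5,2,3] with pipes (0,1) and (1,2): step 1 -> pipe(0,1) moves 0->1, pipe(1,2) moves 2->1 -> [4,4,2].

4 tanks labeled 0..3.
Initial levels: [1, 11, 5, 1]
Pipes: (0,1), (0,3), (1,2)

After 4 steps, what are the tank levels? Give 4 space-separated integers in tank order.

Answer: 3 6 6 3

Derivation:
Step 1: flows [1->0,0=3,1->2] -> levels [2 9 6 1]
Step 2: flows [1->0,0->3,1->2] -> levels [2 7 7 2]
Step 3: flows [1->0,0=3,1=2] -> levels [3 6 7 2]
Step 4: flows [1->0,0->3,2->1] -> levels [3 6 6 3]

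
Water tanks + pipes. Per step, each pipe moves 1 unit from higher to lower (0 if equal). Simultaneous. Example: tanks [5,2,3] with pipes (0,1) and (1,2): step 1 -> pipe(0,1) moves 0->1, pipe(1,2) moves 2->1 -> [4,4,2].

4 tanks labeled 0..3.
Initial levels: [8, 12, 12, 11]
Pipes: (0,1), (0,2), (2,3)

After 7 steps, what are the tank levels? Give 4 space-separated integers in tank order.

Answer: 10 11 12 10

Derivation:
Step 1: flows [1->0,2->0,2->3] -> levels [10 11 10 12]
Step 2: flows [1->0,0=2,3->2] -> levels [11 10 11 11]
Step 3: flows [0->1,0=2,2=3] -> levels [10 11 11 11]
Step 4: flows [1->0,2->0,2=3] -> levels [12 10 10 11]
Step 5: flows [0->1,0->2,3->2] -> levels [10 11 12 10]
Step 6: flows [1->0,2->0,2->3] -> levels [12 10 10 11]
  -> period-2 cycle: step 6 state = step 4 state
  -> state at step 7: (7-4) mod 2 = 1, same as step 5 -> [10 11 12 10]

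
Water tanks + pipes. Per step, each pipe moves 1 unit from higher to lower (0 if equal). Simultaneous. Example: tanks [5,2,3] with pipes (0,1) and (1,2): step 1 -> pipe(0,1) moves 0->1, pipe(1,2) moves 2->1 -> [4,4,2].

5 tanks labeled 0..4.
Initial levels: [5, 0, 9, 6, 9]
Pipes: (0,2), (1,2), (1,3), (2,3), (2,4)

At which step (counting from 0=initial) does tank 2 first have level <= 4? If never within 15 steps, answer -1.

Answer: 5

Derivation:
Step 1: flows [2->0,2->1,3->1,2->3,2=4] -> levels [6 2 6 6 9]
Step 2: flows [0=2,2->1,3->1,2=3,4->2] -> levels [6 4 6 5 8]
Step 3: flows [0=2,2->1,3->1,2->3,4->2] -> levels [6 6 5 5 7]
Step 4: flows [0->2,1->2,1->3,2=3,4->2] -> levels [5 4 8 6 6]
Step 5: flows [2->0,2->1,3->1,2->3,2->4] -> levels [6 6 4 6 7]
Tank 2 first reaches <=4 at step 5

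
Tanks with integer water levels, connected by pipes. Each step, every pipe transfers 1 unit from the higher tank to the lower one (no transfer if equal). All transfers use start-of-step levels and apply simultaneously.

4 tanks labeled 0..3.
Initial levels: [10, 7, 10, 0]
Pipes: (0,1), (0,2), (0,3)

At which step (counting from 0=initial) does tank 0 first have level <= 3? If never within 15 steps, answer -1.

Answer: -1

Derivation:
Step 1: flows [0->1,0=2,0->3] -> levels [8 8 10 1]
Step 2: flows [0=1,2->0,0->3] -> levels [8 8 9 2]
Step 3: flows [0=1,2->0,0->3] -> levels [8 8 8 3]
Step 4: flows [0=1,0=2,0->3] -> levels [7 8 8 4]
Step 5: flows [1->0,2->0,0->3] -> levels [8 7 7 5]
Step 6: flows [0->1,0->2,0->3] -> levels [5 8 8 6]
Step 7: flows [1->0,2->0,3->0] -> levels [8 7 7 5]
  -> period-2 cycle (repeats step 5); tank 0 never drops to <=3
Tank 0 never reaches <=3 within 15 steps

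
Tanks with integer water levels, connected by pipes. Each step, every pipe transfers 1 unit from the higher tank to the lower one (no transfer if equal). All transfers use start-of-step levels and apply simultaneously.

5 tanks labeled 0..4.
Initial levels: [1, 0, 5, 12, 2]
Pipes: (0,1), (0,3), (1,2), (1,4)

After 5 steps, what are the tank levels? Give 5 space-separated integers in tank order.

Answer: 5 4 2 7 2

Derivation:
Step 1: flows [0->1,3->0,2->1,4->1] -> levels [1 3 4 11 1]
Step 2: flows [1->0,3->0,2->1,1->4] -> levels [3 2 3 10 2]
Step 3: flows [0->1,3->0,2->1,1=4] -> levels [3 4 2 9 2]
Step 4: flows [1->0,3->0,1->2,1->4] -> levels [5 1 3 8 3]
Step 5: flows [0->1,3->0,2->1,4->1] -> levels [5 4 2 7 2]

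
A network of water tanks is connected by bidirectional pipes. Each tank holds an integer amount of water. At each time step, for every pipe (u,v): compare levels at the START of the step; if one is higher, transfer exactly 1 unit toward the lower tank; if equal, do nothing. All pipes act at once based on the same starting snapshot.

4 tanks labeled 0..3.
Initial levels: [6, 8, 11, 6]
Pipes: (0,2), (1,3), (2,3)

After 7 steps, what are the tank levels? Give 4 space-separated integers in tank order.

Answer: 7 8 9 7

Derivation:
Step 1: flows [2->0,1->3,2->3] -> levels [7 7 9 8]
Step 2: flows [2->0,3->1,2->3] -> levels [8 8 7 8]
Step 3: flows [0->2,1=3,3->2] -> levels [7 8 9 7]
Step 4: flows [2->0,1->3,2->3] -> levels [8 7 7 9]
Step 5: flows [0->2,3->1,3->2] -> levels [7 8 9 7]
  -> period-2 cycle: step 5 state = step 3 state
  -> state at step 7: (7-3) mod 2 = 0, same as step 3 -> [7 8 9 7]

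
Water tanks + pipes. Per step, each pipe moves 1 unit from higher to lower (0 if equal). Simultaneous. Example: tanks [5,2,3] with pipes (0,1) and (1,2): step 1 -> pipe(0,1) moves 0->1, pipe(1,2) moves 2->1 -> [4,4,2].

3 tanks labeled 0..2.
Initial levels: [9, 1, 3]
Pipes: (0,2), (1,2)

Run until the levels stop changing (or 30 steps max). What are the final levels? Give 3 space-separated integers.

Answer: 5 5 3

Derivation:
Step 1: flows [0->2,2->1] -> levels [8 2 3]
Step 2: flows [0->2,2->1] -> levels [7 3 3]
Step 3: flows [0->2,1=2] -> levels [6 3 4]
Step 4: flows [0->2,2->1] -> levels [5 4 4]
Step 5: flows [0->2,1=2] -> levels [4 4 5]
Step 6: flows [2->0,2->1] -> levels [5 5 3]
Step 7: flows [0->2,1->2] -> levels [4 4 5]
  -> period-2 cycle: step 7 state = step 5 state; never stabilizes
  -> state at step 30: (30-5) mod 2 = 1, same as step 6 -> [5 5 3]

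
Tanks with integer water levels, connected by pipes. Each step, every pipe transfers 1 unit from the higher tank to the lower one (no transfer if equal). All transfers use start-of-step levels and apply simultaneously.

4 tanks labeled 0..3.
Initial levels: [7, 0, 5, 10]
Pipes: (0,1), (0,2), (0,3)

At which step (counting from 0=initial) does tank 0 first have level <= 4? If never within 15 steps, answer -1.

Answer: 7

Derivation:
Step 1: flows [0->1,0->2,3->0] -> levels [6 1 6 9]
Step 2: flows [0->1,0=2,3->0] -> levels [6 2 6 8]
Step 3: flows [0->1,0=2,3->0] -> levels [6 3 6 7]
Step 4: flows [0->1,0=2,3->0] -> levels [6 4 6 6]
Step 5: flows [0->1,0=2,0=3] -> levels [5 5 6 6]
Step 6: flows [0=1,2->0,3->0] -> levels [7 5 5 5]
Step 7: flows [0->1,0->2,0->3] -> levels [4 6 6 6]
Tank 0 first reaches <=4 at step 7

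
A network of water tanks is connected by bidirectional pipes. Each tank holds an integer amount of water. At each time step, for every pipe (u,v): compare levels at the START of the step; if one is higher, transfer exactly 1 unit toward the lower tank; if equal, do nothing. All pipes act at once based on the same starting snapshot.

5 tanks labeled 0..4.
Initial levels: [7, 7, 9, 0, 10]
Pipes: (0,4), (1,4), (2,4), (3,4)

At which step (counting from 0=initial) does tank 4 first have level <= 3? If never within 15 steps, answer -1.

Answer: -1

Derivation:
Step 1: flows [4->0,4->1,4->2,4->3] -> levels [8 8 10 1 6]
Step 2: flows [0->4,1->4,2->4,4->3] -> levels [7 7 9 2 8]
Step 3: flows [4->0,4->1,2->4,4->3] -> levels [8 8 8 3 6]
Step 4: flows [0->4,1->4,2->4,4->3] -> levels [7 7 7 4 8]
Step 5: flows [4->0,4->1,4->2,4->3] -> levels [8 8 8 5 4]
Step 6: flows [0->4,1->4,2->4,3->4] -> levels [7 7 7 4 8]
  -> period-2 cycle (repeats step 4); tank 4 never drops to <=3
Tank 4 never reaches <=3 within 15 steps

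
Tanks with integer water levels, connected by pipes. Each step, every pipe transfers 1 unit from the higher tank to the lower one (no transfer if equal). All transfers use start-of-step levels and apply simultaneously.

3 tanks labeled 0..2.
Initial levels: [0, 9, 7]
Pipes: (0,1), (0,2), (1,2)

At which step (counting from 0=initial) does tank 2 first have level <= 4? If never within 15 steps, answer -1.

Answer: -1

Derivation:
Step 1: flows [1->0,2->0,1->2] -> levels [2 7 7]
Step 2: flows [1->0,2->0,1=2] -> levels [4 6 6]
Step 3: flows [1->0,2->0,1=2] -> levels [6 5 5]
Step 4: flows [0->1,0->2,1=2] -> levels [4 6 6]
  -> period-2 cycle (repeats step 2); tank 2 never drops to <=4
Tank 2 never reaches <=4 within 15 steps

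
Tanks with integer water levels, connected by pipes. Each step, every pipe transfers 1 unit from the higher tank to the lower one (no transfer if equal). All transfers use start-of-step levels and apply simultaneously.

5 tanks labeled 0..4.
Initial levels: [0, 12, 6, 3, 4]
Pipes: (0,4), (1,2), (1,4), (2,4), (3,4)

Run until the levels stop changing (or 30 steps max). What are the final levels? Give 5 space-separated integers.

Answer: 4 5 5 5 6

Derivation:
Step 1: flows [4->0,1->2,1->4,2->4,4->3] -> levels [1 10 6 4 4]
Step 2: flows [4->0,1->2,1->4,2->4,3=4] -> levels [2 8 6 4 5]
Step 3: flows [4->0,1->2,1->4,2->4,4->3] -> levels [3 6 6 5 5]
Step 4: flows [4->0,1=2,1->4,2->4,3=4] -> levels [4 5 5 5 6]
Step 5: flows [4->0,1=2,4->1,4->2,4->3] -> levels [5 6 6 6 2]
Step 6: flows [0->4,1=2,1->4,2->4,3->4] -> levels [4 5 5 5 6]
  -> period-2 cycle: step 6 state = step 4 state; never stabilizes
  -> state at step 30: (30-4) mod 2 = 0, same as step 4 -> [4 5 5 5 6]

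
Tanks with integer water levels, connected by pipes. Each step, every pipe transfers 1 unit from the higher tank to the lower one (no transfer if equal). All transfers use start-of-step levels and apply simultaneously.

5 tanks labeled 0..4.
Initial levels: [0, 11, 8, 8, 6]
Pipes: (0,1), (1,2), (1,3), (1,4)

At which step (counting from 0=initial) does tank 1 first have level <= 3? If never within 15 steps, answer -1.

Answer: -1

Derivation:
Step 1: flows [1->0,1->2,1->3,1->4] -> levels [1 7 9 9 7]
Step 2: flows [1->0,2->1,3->1,1=4] -> levels [2 8 8 8 7]
Step 3: flows [1->0,1=2,1=3,1->4] -> levels [3 6 8 8 8]
Step 4: flows [1->0,2->1,3->1,4->1] -> levels [4 8 7 7 7]
Step 5: flows [1->0,1->2,1->3,1->4] -> levels [5 4 8 8 8]
Step 6: flows [0->1,2->1,3->1,4->1] -> levels [4 8 7 7 7]
  -> period-2 cycle (repeats step 4); tank 1 never drops to <=3
Tank 1 never reaches <=3 within 15 steps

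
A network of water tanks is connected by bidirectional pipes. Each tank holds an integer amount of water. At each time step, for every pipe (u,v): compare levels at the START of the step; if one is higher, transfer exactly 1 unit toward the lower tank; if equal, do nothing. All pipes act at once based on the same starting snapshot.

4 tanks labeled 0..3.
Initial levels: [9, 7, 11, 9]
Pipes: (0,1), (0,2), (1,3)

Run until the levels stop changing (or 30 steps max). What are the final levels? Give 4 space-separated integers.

Answer: 10 8 9 9

Derivation:
Step 1: flows [0->1,2->0,3->1] -> levels [9 9 10 8]
Step 2: flows [0=1,2->0,1->3] -> levels [10 8 9 9]
Step 3: flows [0->1,0->2,3->1] -> levels [8 10 10 8]
Step 4: flows [1->0,2->0,1->3] -> levels [10 8 9 9]
  -> period-2 cycle: step 4 state = step 2 state; never stabilizes
  -> state at step 30: (30-2) mod 2 = 0, same as step 2 -> [10 8 9 9]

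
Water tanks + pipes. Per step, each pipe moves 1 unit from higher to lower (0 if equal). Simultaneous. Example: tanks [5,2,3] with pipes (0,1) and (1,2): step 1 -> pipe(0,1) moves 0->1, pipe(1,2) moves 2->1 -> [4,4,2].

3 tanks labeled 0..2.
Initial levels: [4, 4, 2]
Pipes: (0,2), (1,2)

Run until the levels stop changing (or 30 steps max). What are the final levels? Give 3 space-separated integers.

Answer: 4 4 2

Derivation:
Step 1: flows [0->2,1->2] -> levels [3 3 4]
Step 2: flows [2->0,2->1] -> levels [4 4 2]
  -> period-2 cycle: step 2 state = step 0 state; never stabilizes
  -> state at step 30: (30-0) mod 2 = 0, same as step 0 -> [4 4 2]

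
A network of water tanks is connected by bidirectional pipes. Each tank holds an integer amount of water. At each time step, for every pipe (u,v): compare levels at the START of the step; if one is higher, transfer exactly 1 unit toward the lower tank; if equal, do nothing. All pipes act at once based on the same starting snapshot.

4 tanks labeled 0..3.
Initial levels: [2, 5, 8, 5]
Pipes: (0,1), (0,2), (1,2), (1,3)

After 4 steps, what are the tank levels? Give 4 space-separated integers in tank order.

Answer: 6 5 4 5

Derivation:
Step 1: flows [1->0,2->0,2->1,1=3] -> levels [4 5 6 5]
Step 2: flows [1->0,2->0,2->1,1=3] -> levels [6 5 4 5]
Step 3: flows [0->1,0->2,1->2,1=3] -> levels [4 5 6 5]
  -> period-2 cycle: step 3 state = step 1 state
  -> state at step 4: (4-1) mod 2 = 1, same as step 2 -> [6 5 4 5]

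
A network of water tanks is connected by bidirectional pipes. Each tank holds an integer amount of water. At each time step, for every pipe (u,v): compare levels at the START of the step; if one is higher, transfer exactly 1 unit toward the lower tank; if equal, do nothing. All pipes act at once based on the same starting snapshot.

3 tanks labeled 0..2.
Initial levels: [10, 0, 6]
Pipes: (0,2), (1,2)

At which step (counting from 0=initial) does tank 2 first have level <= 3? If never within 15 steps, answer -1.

Answer: -1

Derivation:
Step 1: flows [0->2,2->1] -> levels [9 1 6]
Step 2: flows [0->2,2->1] -> levels [8 2 6]
Step 3: flows [0->2,2->1] -> levels [7 3 6]
Step 4: flows [0->2,2->1] -> levels [6 4 6]
Step 5: flows [0=2,2->1] -> levels [6 5 5]
Step 6: flows [0->2,1=2] -> levels [5 5 6]
Step 7: flows [2->0,2->1] -> levels [6 6 4]
Step 8: flows [0->2,1->2] -> levels [5 5 6]
  -> period-2 cycle (repeats step 6); tank 2 never drops to <=3
Tank 2 never reaches <=3 within 15 steps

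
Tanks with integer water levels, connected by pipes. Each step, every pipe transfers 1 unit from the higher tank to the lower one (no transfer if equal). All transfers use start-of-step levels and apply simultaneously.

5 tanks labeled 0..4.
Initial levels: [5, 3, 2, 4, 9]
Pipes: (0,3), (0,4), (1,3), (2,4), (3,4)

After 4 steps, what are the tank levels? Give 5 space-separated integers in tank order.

Step 1: flows [0->3,4->0,3->1,4->2,4->3] -> levels [5 4 3 5 6]
Step 2: flows [0=3,4->0,3->1,4->2,4->3] -> levels [6 5 4 5 3]
Step 3: flows [0->3,0->4,1=3,2->4,3->4] -> levels [4 5 3 5 6]
Step 4: flows [3->0,4->0,1=3,4->2,4->3] -> levels [6 5 4 5 3]

Answer: 6 5 4 5 3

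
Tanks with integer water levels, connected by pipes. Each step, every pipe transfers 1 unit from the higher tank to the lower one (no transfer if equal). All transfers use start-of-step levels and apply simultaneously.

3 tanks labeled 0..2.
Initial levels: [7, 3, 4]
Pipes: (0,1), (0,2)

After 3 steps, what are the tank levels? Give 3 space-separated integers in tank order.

Step 1: flows [0->1,0->2] -> levels [5 4 5]
Step 2: flows [0->1,0=2] -> levels [4 5 5]
Step 3: flows [1->0,2->0] -> levels [6 4 4]

Answer: 6 4 4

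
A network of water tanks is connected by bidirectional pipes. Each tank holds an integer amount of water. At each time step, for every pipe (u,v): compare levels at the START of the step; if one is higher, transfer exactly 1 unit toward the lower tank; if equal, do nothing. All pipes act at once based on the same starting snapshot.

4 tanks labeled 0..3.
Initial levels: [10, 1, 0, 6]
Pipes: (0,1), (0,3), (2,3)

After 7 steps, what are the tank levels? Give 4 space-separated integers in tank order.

Step 1: flows [0->1,0->3,3->2] -> levels [8 2 1 6]
Step 2: flows [0->1,0->3,3->2] -> levels [6 3 2 6]
Step 3: flows [0->1,0=3,3->2] -> levels [5 4 3 5]
Step 4: flows [0->1,0=3,3->2] -> levels [4 5 4 4]
Step 5: flows [1->0,0=3,2=3] -> levels [5 4 4 4]
Step 6: flows [0->1,0->3,2=3] -> levels [3 5 4 5]
Step 7: flows [1->0,3->0,3->2] -> levels [5 4 5 3]

Answer: 5 4 5 3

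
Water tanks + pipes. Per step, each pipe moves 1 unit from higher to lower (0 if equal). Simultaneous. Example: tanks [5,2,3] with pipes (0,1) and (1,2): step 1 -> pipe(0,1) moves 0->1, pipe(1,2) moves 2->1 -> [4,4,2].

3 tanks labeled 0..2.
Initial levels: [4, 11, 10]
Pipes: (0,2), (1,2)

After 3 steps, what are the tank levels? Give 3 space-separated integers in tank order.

Step 1: flows [2->0,1->2] -> levels [5 10 10]
Step 2: flows [2->0,1=2] -> levels [6 10 9]
Step 3: flows [2->0,1->2] -> levels [7 9 9]

Answer: 7 9 9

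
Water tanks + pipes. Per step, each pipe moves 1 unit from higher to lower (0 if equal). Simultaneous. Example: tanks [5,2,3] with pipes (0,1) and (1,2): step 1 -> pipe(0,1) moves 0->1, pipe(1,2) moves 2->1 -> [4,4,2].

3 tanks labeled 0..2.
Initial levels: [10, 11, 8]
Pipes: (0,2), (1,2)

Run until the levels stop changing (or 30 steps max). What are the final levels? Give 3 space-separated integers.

Answer: 10 10 9

Derivation:
Step 1: flows [0->2,1->2] -> levels [9 10 10]
Step 2: flows [2->0,1=2] -> levels [10 10 9]
Step 3: flows [0->2,1->2] -> levels [9 9 11]
Step 4: flows [2->0,2->1] -> levels [10 10 9]
  -> period-2 cycle: step 4 state = step 2 state; never stabilizes
  -> state at step 30: (30-2) mod 2 = 0, same as step 2 -> [10 10 9]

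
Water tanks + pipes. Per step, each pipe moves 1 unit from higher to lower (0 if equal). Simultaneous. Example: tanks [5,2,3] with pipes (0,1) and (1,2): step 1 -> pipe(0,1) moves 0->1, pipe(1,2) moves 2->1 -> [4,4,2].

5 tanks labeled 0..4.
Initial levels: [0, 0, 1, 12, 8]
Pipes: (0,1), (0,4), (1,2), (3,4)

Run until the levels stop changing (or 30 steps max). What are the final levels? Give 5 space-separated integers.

Answer: 5 3 4 5 4

Derivation:
Step 1: flows [0=1,4->0,2->1,3->4] -> levels [1 1 0 11 8]
Step 2: flows [0=1,4->0,1->2,3->4] -> levels [2 0 1 10 8]
Step 3: flows [0->1,4->0,2->1,3->4] -> levels [2 2 0 9 8]
Step 4: flows [0=1,4->0,1->2,3->4] -> levels [3 1 1 8 8]
Step 5: flows [0->1,4->0,1=2,3=4] -> levels [3 2 1 8 7]
Step 6: flows [0->1,4->0,1->2,3->4] -> levels [3 2 2 7 7]
Step 7: flows [0->1,4->0,1=2,3=4] -> levels [3 3 2 7 6]
Step 8: flows [0=1,4->0,1->2,3->4] -> levels [4 2 3 6 6]
Step 9: flows [0->1,4->0,2->1,3=4] -> levels [4 4 2 6 5]
Step 10: flows [0=1,4->0,1->2,3->4] -> levels [5 3 3 5 5]
Step 11: flows [0->1,0=4,1=2,3=4] -> levels [4 4 3 5 5]
Step 12: flows [0=1,4->0,1->2,3=4] -> levels [5 3 4 5 4]
Step 13: flows [0->1,0->4,2->1,3->4] -> levels [3 5 3 4 6]
Step 14: flows [1->0,4->0,1->2,4->3] -> levels [5 3 4 5 4]
  -> period-2 cycle: step 14 state = step 12 state; never stabilizes
  -> state at step 30: (30-12) mod 2 = 0, same as step 12 -> [5 3 4 5 4]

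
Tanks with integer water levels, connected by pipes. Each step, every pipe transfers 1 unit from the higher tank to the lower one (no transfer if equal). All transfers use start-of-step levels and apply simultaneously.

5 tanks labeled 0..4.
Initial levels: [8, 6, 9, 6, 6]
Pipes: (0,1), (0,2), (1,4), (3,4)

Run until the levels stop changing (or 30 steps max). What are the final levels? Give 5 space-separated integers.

Answer: 6 7 8 6 8

Derivation:
Step 1: flows [0->1,2->0,1=4,3=4] -> levels [8 7 8 6 6]
Step 2: flows [0->1,0=2,1->4,3=4] -> levels [7 7 8 6 7]
Step 3: flows [0=1,2->0,1=4,4->3] -> levels [8 7 7 7 6]
Step 4: flows [0->1,0->2,1->4,3->4] -> levels [6 7 8 6 8]
Step 5: flows [1->0,2->0,4->1,4->3] -> levels [8 7 7 7 6]
  -> period-2 cycle: step 5 state = step 3 state; never stabilizes
  -> state at step 30: (30-3) mod 2 = 1, same as step 4 -> [6 7 8 6 8]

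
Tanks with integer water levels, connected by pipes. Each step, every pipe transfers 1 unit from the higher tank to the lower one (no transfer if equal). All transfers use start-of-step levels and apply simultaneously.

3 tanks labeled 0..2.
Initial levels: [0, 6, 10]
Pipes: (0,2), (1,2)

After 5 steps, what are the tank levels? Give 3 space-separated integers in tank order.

Answer: 5 6 5

Derivation:
Step 1: flows [2->0,2->1] -> levels [1 7 8]
Step 2: flows [2->0,2->1] -> levels [2 8 6]
Step 3: flows [2->0,1->2] -> levels [3 7 6]
Step 4: flows [2->0,1->2] -> levels [4 6 6]
Step 5: flows [2->0,1=2] -> levels [5 6 5]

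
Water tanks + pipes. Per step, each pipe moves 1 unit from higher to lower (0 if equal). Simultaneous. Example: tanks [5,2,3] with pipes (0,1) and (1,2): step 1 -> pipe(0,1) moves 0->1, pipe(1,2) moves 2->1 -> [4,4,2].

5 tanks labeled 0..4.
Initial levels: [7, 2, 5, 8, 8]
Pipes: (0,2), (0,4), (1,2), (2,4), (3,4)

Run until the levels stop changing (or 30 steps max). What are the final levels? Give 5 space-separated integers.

Answer: 5 5 7 6 7

Derivation:
Step 1: flows [0->2,4->0,2->1,4->2,3=4] -> levels [7 3 6 8 6]
Step 2: flows [0->2,0->4,2->1,2=4,3->4] -> levels [5 4 6 7 8]
Step 3: flows [2->0,4->0,2->1,4->2,4->3] -> levels [7 5 5 8 5]
Step 4: flows [0->2,0->4,1=2,2=4,3->4] -> levels [5 5 6 7 7]
Step 5: flows [2->0,4->0,2->1,4->2,3=4] -> levels [7 6 5 7 5]
Step 6: flows [0->2,0->4,1->2,2=4,3->4] -> levels [5 5 7 6 7]
Step 7: flows [2->0,4->0,2->1,2=4,4->3] -> levels [7 6 5 7 5]
  -> period-2 cycle: step 7 state = step 5 state; never stabilizes
  -> state at step 30: (30-5) mod 2 = 1, same as step 6 -> [5 5 7 6 7]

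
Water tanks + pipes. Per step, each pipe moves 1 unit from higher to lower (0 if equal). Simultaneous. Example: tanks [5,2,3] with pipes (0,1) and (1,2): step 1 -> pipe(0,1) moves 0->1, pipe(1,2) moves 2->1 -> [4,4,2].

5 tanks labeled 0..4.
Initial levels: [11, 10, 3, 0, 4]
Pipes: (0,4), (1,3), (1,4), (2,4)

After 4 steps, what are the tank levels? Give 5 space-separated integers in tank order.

Step 1: flows [0->4,1->3,1->4,4->2] -> levels [10 8 4 1 5]
Step 2: flows [0->4,1->3,1->4,4->2] -> levels [9 6 5 2 6]
Step 3: flows [0->4,1->3,1=4,4->2] -> levels [8 5 6 3 6]
Step 4: flows [0->4,1->3,4->1,2=4] -> levels [7 5 6 4 6]

Answer: 7 5 6 4 6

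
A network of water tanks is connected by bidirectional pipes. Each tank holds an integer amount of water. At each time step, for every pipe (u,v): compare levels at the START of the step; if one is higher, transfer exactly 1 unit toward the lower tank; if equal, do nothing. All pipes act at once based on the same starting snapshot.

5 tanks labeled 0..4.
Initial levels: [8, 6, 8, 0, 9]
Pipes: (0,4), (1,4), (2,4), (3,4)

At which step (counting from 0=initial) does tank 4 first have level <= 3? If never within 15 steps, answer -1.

Step 1: flows [4->0,4->1,4->2,4->3] -> levels [9 7 9 1 5]
Step 2: flows [0->4,1->4,2->4,4->3] -> levels [8 6 8 2 7]
Step 3: flows [0->4,4->1,2->4,4->3] -> levels [7 7 7 3 7]
Step 4: flows [0=4,1=4,2=4,4->3] -> levels [7 7 7 4 6]
Step 5: flows [0->4,1->4,2->4,4->3] -> levels [6 6 6 5 8]
Step 6: flows [4->0,4->1,4->2,4->3] -> levels [7 7 7 6 4]
Step 7: flows [0->4,1->4,2->4,3->4] -> levels [6 6 6 5 8]
  -> period-2 cycle (repeats step 5); tank 4 never drops to <=3
Tank 4 never reaches <=3 within 15 steps

Answer: -1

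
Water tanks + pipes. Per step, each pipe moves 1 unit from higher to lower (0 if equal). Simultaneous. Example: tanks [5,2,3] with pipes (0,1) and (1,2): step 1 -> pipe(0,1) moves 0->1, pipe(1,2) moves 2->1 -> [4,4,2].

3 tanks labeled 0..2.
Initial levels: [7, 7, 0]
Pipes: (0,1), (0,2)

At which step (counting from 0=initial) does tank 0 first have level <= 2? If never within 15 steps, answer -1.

Step 1: flows [0=1,0->2] -> levels [6 7 1]
Step 2: flows [1->0,0->2] -> levels [6 6 2]
Step 3: flows [0=1,0->2] -> levels [5 6 3]
Step 4: flows [1->0,0->2] -> levels [5 5 4]
Step 5: flows [0=1,0->2] -> levels [4 5 5]
Step 6: flows [1->0,2->0] -> levels [6 4 4]
Step 7: flows [0->1,0->2] -> levels [4 5 5]
  -> period-2 cycle (repeats step 5); tank 0 never drops to <=2
Tank 0 never reaches <=2 within 15 steps

Answer: -1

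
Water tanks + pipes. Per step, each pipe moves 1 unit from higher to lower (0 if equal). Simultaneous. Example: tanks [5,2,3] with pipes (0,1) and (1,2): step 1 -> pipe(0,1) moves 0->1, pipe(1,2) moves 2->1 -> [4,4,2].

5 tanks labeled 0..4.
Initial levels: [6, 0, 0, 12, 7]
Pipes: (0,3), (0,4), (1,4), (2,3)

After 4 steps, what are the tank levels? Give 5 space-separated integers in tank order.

Step 1: flows [3->0,4->0,4->1,3->2] -> levels [8 1 1 10 5]
Step 2: flows [3->0,0->4,4->1,3->2] -> levels [8 2 2 8 5]
Step 3: flows [0=3,0->4,4->1,3->2] -> levels [7 3 3 7 5]
Step 4: flows [0=3,0->4,4->1,3->2] -> levels [6 4 4 6 5]

Answer: 6 4 4 6 5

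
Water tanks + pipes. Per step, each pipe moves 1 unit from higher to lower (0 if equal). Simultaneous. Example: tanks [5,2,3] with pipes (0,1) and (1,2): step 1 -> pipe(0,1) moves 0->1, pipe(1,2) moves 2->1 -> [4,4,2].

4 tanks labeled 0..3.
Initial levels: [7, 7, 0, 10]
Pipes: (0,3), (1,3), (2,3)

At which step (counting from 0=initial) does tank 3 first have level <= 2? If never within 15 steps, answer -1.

Answer: -1

Derivation:
Step 1: flows [3->0,3->1,3->2] -> levels [8 8 1 7]
Step 2: flows [0->3,1->3,3->2] -> levels [7 7 2 8]
Step 3: flows [3->0,3->1,3->2] -> levels [8 8 3 5]
Step 4: flows [0->3,1->3,3->2] -> levels [7 7 4 6]
Step 5: flows [0->3,1->3,3->2] -> levels [6 6 5 7]
Step 6: flows [3->0,3->1,3->2] -> levels [7 7 6 4]
Step 7: flows [0->3,1->3,2->3] -> levels [6 6 5 7]
  -> period-2 cycle (repeats step 5); tank 3 never drops to <=2
Tank 3 never reaches <=2 within 15 steps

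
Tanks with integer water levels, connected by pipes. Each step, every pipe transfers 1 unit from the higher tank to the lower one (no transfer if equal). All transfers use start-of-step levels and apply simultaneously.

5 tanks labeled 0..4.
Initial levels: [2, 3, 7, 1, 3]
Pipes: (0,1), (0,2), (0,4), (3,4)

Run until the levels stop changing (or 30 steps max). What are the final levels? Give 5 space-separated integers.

Step 1: flows [1->0,2->0,4->0,4->3] -> levels [5 2 6 2 1]
Step 2: flows [0->1,2->0,0->4,3->4] -> levels [4 3 5 1 3]
Step 3: flows [0->1,2->0,0->4,4->3] -> levels [3 4 4 2 3]
Step 4: flows [1->0,2->0,0=4,4->3] -> levels [5 3 3 3 2]
Step 5: flows [0->1,0->2,0->4,3->4] -> levels [2 4 4 2 4]
Step 6: flows [1->0,2->0,4->0,4->3] -> levels [5 3 3 3 2]
  -> period-2 cycle: step 6 state = step 4 state; never stabilizes
  -> state at step 30: (30-4) mod 2 = 0, same as step 4 -> [5 3 3 3 2]

Answer: 5 3 3 3 2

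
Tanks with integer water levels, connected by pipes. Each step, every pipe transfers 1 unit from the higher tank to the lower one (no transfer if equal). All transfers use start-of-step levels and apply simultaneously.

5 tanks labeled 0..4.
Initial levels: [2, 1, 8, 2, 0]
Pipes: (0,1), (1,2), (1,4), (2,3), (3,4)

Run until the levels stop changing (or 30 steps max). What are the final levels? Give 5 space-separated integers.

Answer: 3 1 4 2 3

Derivation:
Step 1: flows [0->1,2->1,1->4,2->3,3->4] -> levels [1 2 6 2 2]
Step 2: flows [1->0,2->1,1=4,2->3,3=4] -> levels [2 2 4 3 2]
Step 3: flows [0=1,2->1,1=4,2->3,3->4] -> levels [2 3 2 3 3]
Step 4: flows [1->0,1->2,1=4,3->2,3=4] -> levels [3 1 4 2 3]
Step 5: flows [0->1,2->1,4->1,2->3,4->3] -> levels [2 4 2 4 1]
Step 6: flows [1->0,1->2,1->4,3->2,3->4] -> levels [3 1 4 2 3]
  -> period-2 cycle: step 6 state = step 4 state; never stabilizes
  -> state at step 30: (30-4) mod 2 = 0, same as step 4 -> [3 1 4 2 3]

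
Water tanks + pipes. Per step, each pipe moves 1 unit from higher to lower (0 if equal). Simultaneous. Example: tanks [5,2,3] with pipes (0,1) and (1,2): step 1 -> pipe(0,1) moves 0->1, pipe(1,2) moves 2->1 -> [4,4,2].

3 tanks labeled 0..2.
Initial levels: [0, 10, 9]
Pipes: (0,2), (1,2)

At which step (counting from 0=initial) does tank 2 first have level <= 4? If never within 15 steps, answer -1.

Step 1: flows [2->0,1->2] -> levels [1 9 9]
Step 2: flows [2->0,1=2] -> levels [2 9 8]
Step 3: flows [2->0,1->2] -> levels [3 8 8]
Step 4: flows [2->0,1=2] -> levels [4 8 7]
Step 5: flows [2->0,1->2] -> levels [5 7 7]
Step 6: flows [2->0,1=2] -> levels [6 7 6]
Step 7: flows [0=2,1->2] -> levels [6 6 7]
Step 8: flows [2->0,2->1] -> levels [7 7 5]
Step 9: flows [0->2,1->2] -> levels [6 6 7]
  -> period-2 cycle (repeats step 7); tank 2 never drops to <=4
Tank 2 never reaches <=4 within 15 steps

Answer: -1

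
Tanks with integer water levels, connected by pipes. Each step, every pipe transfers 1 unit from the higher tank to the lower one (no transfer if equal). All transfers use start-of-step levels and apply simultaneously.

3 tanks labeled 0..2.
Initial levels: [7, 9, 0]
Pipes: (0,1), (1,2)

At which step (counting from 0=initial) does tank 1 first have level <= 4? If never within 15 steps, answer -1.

Answer: 7

Derivation:
Step 1: flows [1->0,1->2] -> levels [8 7 1]
Step 2: flows [0->1,1->2] -> levels [7 7 2]
Step 3: flows [0=1,1->2] -> levels [7 6 3]
Step 4: flows [0->1,1->2] -> levels [6 6 4]
Step 5: flows [0=1,1->2] -> levels [6 5 5]
Step 6: flows [0->1,1=2] -> levels [5 6 5]
Step 7: flows [1->0,1->2] -> levels [6 4 6]
Tank 1 first reaches <=4 at step 7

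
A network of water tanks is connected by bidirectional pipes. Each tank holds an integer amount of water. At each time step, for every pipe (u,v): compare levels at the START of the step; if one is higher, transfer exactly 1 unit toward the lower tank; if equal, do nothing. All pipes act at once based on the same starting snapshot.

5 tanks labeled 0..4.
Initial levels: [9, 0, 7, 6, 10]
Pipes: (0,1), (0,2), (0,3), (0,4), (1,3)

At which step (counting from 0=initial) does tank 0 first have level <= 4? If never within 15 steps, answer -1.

Step 1: flows [0->1,0->2,0->3,4->0,3->1] -> levels [7 2 8 6 9]
Step 2: flows [0->1,2->0,0->3,4->0,3->1] -> levels [7 4 7 6 8]
Step 3: flows [0->1,0=2,0->3,4->0,3->1] -> levels [6 6 7 6 7]
Step 4: flows [0=1,2->0,0=3,4->0,1=3] -> levels [8 6 6 6 6]
Step 5: flows [0->1,0->2,0->3,0->4,1=3] -> levels [4 7 7 7 7]
Tank 0 first reaches <=4 at step 5

Answer: 5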